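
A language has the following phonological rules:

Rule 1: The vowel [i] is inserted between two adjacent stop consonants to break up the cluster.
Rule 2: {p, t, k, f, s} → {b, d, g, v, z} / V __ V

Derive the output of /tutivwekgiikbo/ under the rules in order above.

tudivwegigiigibo

Rule 1 (stop-cluster i-epenthesis): /k/ and /g/ form a stop–stop cluster, so [i] is inserted between them. /k/ and /b/ form a stop–stop cluster, so [i] is inserted between them. /tutivwekgiikbo/ → tutivwekigiikibo.
Rule 2 (intervocalic voicing): /t/ is a voiceless obstruent between vowels /u/ and /i/, so it voices to [d]. /k/ is a voiceless obstruent between vowels /e/ and /i/, so it voices to [g]. /k/ is a voiceless obstruent between vowels /i/ and /i/, so it voices to [g]. /tutivwekigiikibo/ → tudivwegigiigibo.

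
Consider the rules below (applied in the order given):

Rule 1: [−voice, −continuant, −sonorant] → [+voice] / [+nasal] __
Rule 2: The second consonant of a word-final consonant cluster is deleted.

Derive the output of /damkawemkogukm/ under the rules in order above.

Rule 1 (post-nasal voicing): /k/ is a voiceless stop immediately after the nasal /m/, so it voices to [g]. /k/ is a voiceless stop immediately after the nasal /m/, so it voices to [g]. /damkawemkogukm/ → damgawemgogukm.
Rule 2 (final cluster simplification): /m/ is the second consonant of a word-final cluster /km/, so it deletes. /damgawemgogukm/ → damgawemgoguk.

damgawemgoguk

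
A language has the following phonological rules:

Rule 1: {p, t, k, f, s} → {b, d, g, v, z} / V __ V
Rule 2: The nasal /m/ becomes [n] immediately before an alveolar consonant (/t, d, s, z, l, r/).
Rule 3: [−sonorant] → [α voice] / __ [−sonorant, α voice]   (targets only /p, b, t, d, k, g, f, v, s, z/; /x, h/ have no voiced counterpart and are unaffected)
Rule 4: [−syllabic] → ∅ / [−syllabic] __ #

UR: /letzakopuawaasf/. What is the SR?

ledzagobuawaas

Rule 1 (intervocalic voicing): /k/ is a voiceless obstruent between vowels /a/ and /o/, so it voices to [g]. /p/ is a voiceless obstruent between vowels /o/ and /u/, so it voices to [b]. /letzakopuawaasf/ → letzagobuawaasf.
Rule 2 (nasal place assimilation): no segment meets the environment; /letzagobuawaasf/ is unchanged.
Rule 3 (regressive voicing assimilation): /t/ precedes the voiced obstruent /z/, so it voices to [d] by assimilation. /letzagobuawaasf/ → ledzagobuawaasf.
Rule 4 (final cluster simplification): /f/ is the second consonant of a word-final cluster /sf/, so it deletes. /ledzagobuawaasf/ → ledzagobuawaas.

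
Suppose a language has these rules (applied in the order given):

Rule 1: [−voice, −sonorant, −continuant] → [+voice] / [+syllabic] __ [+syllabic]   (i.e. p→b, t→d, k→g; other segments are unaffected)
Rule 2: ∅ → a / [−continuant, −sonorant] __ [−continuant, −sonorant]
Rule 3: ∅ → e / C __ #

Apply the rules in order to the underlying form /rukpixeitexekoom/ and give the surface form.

Rule 1 (intervocalic voicing): /t/ is a voiceless stop between vowels /i/ and /e/, so it voices to [d]. /k/ is a voiceless stop between vowels /e/ and /o/, so it voices to [g]. /rukpixeitexekoom/ → rukpixeidexegoom.
Rule 2 (stop-cluster a-epenthesis): /k/ and /p/ form a stop–stop cluster, so [a] is inserted between them. /rukpixeidexegoom/ → rukapixeidexegoom.
Rule 3 (final e-epenthesis): the form ends in the consonant /m/, so [e] is inserted word-finally. /rukapixeidexegoom/ → rukapixeidexegoome.

rukapixeidexegoome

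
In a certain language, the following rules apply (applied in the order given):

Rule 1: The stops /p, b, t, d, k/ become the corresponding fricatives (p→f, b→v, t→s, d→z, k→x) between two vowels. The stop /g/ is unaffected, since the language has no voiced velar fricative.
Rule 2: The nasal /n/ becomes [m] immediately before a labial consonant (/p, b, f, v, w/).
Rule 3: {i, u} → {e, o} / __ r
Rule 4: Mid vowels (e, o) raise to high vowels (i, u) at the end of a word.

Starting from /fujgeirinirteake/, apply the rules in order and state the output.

fujgeerinerteaxi

Rule 1 (intervocalic spirantization): /k/ is a stop between vowels /a/ and /e/, so it spirantizes to the fricative [x]. /fujgeirinirteake/ → fujgeirinirteaxe.
Rule 2 (nasal place assimilation): no segment meets the environment; /fujgeirinirteaxe/ is unchanged.
Rule 3 (pre-rhotic lowering): /i/ is a high vowel immediately before /r/, so it lowers to [e]. /i/ is a high vowel immediately before /r/, so it lowers to [e]. /fujgeirinirteaxe/ → fujgeerinerteaxe.
Rule 4 (final vowel raising): /e/ is a mid vowel in word-final position, so it raises to [i]. /fujgeerinerteaxe/ → fujgeerinerteaxi.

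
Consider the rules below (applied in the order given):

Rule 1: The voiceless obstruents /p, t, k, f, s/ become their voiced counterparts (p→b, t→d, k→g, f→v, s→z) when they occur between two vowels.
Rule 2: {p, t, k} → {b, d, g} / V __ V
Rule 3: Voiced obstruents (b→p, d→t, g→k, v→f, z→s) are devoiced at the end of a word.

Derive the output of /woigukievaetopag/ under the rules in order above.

Rule 1 (intervocalic voicing): /k/ is a voiceless obstruent between vowels /u/ and /i/, so it voices to [g]. /t/ is a voiceless obstruent between vowels /e/ and /o/, so it voices to [d]. /p/ is a voiceless obstruent between vowels /o/ and /a/, so it voices to [b]. /woigukievaetopag/ → woigugievaedobag.
Rule 2 (intervocalic voicing): no segment meets the environment; /woigugievaedobag/ is unchanged.
Rule 3 (final devoicing): /g/ is a voiced obstruent in word-final position, so it devoices to [k]. /woigugievaedobag/ → woigugievaedobak.

woigugievaedobak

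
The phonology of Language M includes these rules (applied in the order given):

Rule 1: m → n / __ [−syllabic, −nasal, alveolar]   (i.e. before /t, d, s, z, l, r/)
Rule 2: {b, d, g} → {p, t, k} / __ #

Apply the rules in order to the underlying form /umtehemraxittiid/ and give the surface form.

Rule 1 (nasal place assimilation): /m/ precedes the alveolar consonant /t/, so it assimilates in place to [n]. /m/ precedes the alveolar consonant /r/, so it assimilates in place to [n]. /umtehemraxittiid/ → untehenraxittiid.
Rule 2 (final devoicing): /d/ is a voiced stop in word-final position, so it devoices to [t]. /untehenraxittiid/ → untehenraxittiit.

untehenraxittiit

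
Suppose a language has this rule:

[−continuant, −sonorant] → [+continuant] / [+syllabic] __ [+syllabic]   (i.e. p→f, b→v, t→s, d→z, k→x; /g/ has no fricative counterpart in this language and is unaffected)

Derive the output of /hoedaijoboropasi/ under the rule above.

hoezaijovorofasi

/d/ is a stop between vowels /e/ and /a/, so it spirantizes to the fricative [z].
/b/ is a stop between vowels /o/ and /o/, so it spirantizes to the fricative [v].
/p/ is a stop between vowels /o/ and /a/, so it spirantizes to the fricative [f].
Surface form: [hoezaijovorofasi].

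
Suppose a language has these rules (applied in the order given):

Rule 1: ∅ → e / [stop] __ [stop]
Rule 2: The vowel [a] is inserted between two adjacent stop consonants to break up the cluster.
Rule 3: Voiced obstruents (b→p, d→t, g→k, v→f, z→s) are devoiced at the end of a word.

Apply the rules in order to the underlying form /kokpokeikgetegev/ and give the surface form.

Rule 1 (stop-cluster e-epenthesis): /k/ and /p/ form a stop–stop cluster, so [e] is inserted between them. /k/ and /g/ form a stop–stop cluster, so [e] is inserted between them. /kokpokeikgetegev/ → kokepokeikegetegev.
Rule 2 (stop-cluster a-epenthesis): no segment meets the environment; /kokepokeikegetegev/ is unchanged.
Rule 3 (final devoicing): /v/ is a voiced obstruent in word-final position, so it devoices to [f]. /kokepokeikegetegev/ → kokepokeikegetegef.

kokepokeikegetegef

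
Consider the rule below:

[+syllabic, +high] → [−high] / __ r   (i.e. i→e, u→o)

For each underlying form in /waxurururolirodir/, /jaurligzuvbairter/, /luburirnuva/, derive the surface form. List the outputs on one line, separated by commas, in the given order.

/waxurururolirodir/: /u/ is a high vowel immediately before /r/, so it lowers to [o]. /u/ is a high vowel immediately before /r/, so it lowers to [o]. /u/ is a high vowel immediately before /r/, so it lowers to [o]. /i/ is a high vowel immediately before /r/, so it lowers to [e]. /i/ is a high vowel immediately before /r/, so it lowers to [e]. → [waxorororoleroder].
/jaurligzuvbairter/: /u/ is a high vowel immediately before /r/, so it lowers to [o]. /i/ is a high vowel immediately before /r/, so it lowers to [e]. → [jaorligzuvbaerter].
/luburirnuva/: /u/ is a high vowel immediately before /r/, so it lowers to [o]. /i/ is a high vowel immediately before /r/, so it lowers to [e]. → [luborernuva].

waxorororoleroder, jaorligzuvbaerter, luborernuva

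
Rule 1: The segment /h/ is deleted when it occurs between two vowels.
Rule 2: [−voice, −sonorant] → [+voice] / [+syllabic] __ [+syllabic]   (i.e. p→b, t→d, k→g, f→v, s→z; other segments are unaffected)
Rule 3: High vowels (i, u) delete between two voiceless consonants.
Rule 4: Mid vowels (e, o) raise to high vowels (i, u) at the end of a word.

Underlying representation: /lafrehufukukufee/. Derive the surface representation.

lafreuvuguguvei

Rule 1 (intervocalic h-deletion): /h/ occurs between vowels /e/ and /u/, so it deletes. /lafrehufukukufee/ → lafreufukukufee.
Rule 2 (intervocalic voicing): /f/ is a voiceless obstruent between vowels /u/ and /u/, so it voices to [v]. /k/ is a voiceless obstruent between vowels /u/ and /u/, so it voices to [g]. /k/ is a voiceless obstruent between vowels /u/ and /u/, so it voices to [g]. /f/ is a voiceless obstruent between vowels /u/ and /e/, so it voices to [v]. /lafreufukukufee/ → lafreuvuguguvee.
Rule 3 (high vowel syncope): no segment meets the environment; /lafreuvuguguvee/ is unchanged.
Rule 4 (final vowel raising): /e/ is a mid vowel in word-final position, so it raises to [i]. /lafreuvuguguvee/ → lafreuvuguguvei.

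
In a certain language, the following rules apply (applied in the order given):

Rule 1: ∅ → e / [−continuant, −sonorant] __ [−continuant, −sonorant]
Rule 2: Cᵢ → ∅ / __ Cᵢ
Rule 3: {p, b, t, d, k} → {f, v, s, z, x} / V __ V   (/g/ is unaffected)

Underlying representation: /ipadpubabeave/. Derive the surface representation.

Rule 1 (stop-cluster e-epenthesis): /d/ and /p/ form a stop–stop cluster, so [e] is inserted between them. /ipadpubabeave/ → ipadepubabeave.
Rule 2 (degemination): no segment meets the environment; /ipadepubabeave/ is unchanged.
Rule 3 (intervocalic spirantization): /p/ is a stop between vowels /i/ and /a/, so it spirantizes to the fricative [f]. /d/ is a stop between vowels /a/ and /e/, so it spirantizes to the fricative [z]. /p/ is a stop between vowels /e/ and /u/, so it spirantizes to the fricative [f]. /b/ is a stop between vowels /u/ and /a/, so it spirantizes to the fricative [v]. /b/ is a stop between vowels /a/ and /e/, so it spirantizes to the fricative [v]. /ipadepubabeave/ → ifazefuvaveave.

ifazefuvaveave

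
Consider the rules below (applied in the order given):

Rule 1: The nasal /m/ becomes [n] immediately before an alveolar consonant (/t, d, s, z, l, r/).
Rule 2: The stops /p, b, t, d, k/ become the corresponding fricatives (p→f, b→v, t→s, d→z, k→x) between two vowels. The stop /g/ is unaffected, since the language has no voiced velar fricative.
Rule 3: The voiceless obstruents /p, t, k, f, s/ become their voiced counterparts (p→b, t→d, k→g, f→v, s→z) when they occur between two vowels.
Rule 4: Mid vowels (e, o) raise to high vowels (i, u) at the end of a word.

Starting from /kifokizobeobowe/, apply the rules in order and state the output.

Rule 1 (nasal place assimilation): no segment meets the environment; /kifokizobeobowe/ is unchanged.
Rule 2 (intervocalic spirantization): /k/ is a stop between vowels /o/ and /i/, so it spirantizes to the fricative [x]. /b/ is a stop between vowels /o/ and /e/, so it spirantizes to the fricative [v]. /b/ is a stop between vowels /o/ and /o/, so it spirantizes to the fricative [v]. /kifokizobeobowe/ → kifoxizoveovowe.
Rule 3 (intervocalic voicing): /f/ is a voiceless obstruent between vowels /i/ and /o/, so it voices to [v]. /kifoxizoveovowe/ → kivoxizoveovowe.
Rule 4 (final vowel raising): /e/ is a mid vowel in word-final position, so it raises to [i]. /kivoxizoveovowe/ → kivoxizoveovowi.

kivoxizoveovowi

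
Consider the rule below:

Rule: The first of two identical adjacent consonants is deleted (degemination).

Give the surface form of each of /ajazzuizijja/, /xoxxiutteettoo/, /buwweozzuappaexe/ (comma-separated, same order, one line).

ajazuizija, xoxiuteetoo, buweozuapaexe

/ajazzuizijja/: /zz/ is a geminate; the first /z/ deletes. /jj/ is a geminate; the first /j/ deletes. → [ajazuizija].
/xoxxiutteettoo/: /xx/ is a geminate; the first /x/ deletes. /tt/ is a geminate; the first /t/ deletes. /tt/ is a geminate; the first /t/ deletes. → [xoxiuteetoo].
/buwweozzuappaexe/: /ww/ is a geminate; the first /w/ deletes. /zz/ is a geminate; the first /z/ deletes. /pp/ is a geminate; the first /p/ deletes. → [buweozuapaexe].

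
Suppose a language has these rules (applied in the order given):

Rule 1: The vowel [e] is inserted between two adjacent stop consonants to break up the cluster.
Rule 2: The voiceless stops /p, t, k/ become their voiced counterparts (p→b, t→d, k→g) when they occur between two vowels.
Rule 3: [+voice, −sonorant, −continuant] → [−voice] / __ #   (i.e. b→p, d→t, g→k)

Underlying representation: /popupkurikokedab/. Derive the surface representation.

pobubegurigogedap

Rule 1 (stop-cluster e-epenthesis): /p/ and /k/ form a stop–stop cluster, so [e] is inserted between them. /popupkurikokedab/ → popupekurikokedab.
Rule 2 (intervocalic voicing): /p/ is a voiceless stop between vowels /o/ and /u/, so it voices to [b]. /p/ is a voiceless stop between vowels /u/ and /e/, so it voices to [b]. /k/ is a voiceless stop between vowels /e/ and /u/, so it voices to [g]. /k/ is a voiceless stop between vowels /i/ and /o/, so it voices to [g]. /k/ is a voiceless stop between vowels /o/ and /e/, so it voices to [g]. /popupekurikokedab/ → pobubegurigogedab.
Rule 3 (final devoicing): /b/ is a voiced stop in word-final position, so it devoices to [p]. /pobubegurigogedab/ → pobubegurigogedap.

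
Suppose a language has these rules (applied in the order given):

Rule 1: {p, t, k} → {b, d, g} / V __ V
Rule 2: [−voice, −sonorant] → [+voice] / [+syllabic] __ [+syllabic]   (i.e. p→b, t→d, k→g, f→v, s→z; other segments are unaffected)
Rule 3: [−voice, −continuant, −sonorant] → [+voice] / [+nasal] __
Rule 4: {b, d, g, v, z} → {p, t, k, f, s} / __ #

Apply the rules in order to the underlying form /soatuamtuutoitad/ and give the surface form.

soaduamduudoidat

Rule 1 (intervocalic voicing): /t/ is a voiceless stop between vowels /a/ and /u/, so it voices to [d]. /t/ is a voiceless stop between vowels /u/ and /o/, so it voices to [d]. /t/ is a voiceless stop between vowels /i/ and /a/, so it voices to [d]. /soatuamtuutoitad/ → soaduamtuudoidad.
Rule 2 (intervocalic voicing): no segment meets the environment; /soaduamtuudoidad/ is unchanged.
Rule 3 (post-nasal voicing): /t/ is a voiceless stop immediately after the nasal /m/, so it voices to [d]. /soaduamtuudoidad/ → soaduamduudoidad.
Rule 4 (final devoicing): /d/ is a voiced obstruent in word-final position, so it devoices to [t]. /soaduamduudoidad/ → soaduamduudoidat.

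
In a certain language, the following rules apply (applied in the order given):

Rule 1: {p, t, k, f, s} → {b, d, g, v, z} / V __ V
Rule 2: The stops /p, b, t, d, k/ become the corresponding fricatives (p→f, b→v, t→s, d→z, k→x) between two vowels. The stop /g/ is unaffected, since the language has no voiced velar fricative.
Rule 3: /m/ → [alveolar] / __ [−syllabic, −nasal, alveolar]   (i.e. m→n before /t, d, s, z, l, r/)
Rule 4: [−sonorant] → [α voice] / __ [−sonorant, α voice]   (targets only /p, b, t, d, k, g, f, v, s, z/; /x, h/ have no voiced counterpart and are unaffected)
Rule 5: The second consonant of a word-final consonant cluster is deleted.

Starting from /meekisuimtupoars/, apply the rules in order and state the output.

meegizuintuvoar

Rule 1 (intervocalic voicing): /k/ is a voiceless obstruent between vowels /e/ and /i/, so it voices to [g]. /s/ is a voiceless obstruent between vowels /i/ and /u/, so it voices to [z]. /p/ is a voiceless obstruent between vowels /u/ and /o/, so it voices to [b]. /meekisuimtupoars/ → meegizuimtuboars.
Rule 2 (intervocalic spirantization): /b/ is a stop between vowels /u/ and /o/, so it spirantizes to the fricative [v]. /meegizuimtuboars/ → meegizuimtuvoars.
Rule 3 (nasal place assimilation): /m/ precedes the alveolar consonant /t/, so it assimilates in place to [n]. /meegizuimtuvoars/ → meegizuintuvoars.
Rule 4 (regressive voicing assimilation): no segment meets the environment; /meegizuintuvoars/ is unchanged.
Rule 5 (final cluster simplification): /s/ is the second consonant of a word-final cluster /rs/, so it deletes. /meegizuintuvoars/ → meegizuintuvoar.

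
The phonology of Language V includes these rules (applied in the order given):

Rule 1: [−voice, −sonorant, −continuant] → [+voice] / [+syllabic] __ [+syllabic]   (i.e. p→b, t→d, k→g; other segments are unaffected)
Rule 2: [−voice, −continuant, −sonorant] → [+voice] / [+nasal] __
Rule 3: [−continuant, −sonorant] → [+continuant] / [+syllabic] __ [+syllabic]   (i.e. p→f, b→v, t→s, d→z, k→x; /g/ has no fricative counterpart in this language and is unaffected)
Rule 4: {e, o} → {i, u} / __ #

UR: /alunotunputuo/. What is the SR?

alunozunbuzuu

Rule 1 (intervocalic voicing): /t/ is a voiceless stop between vowels /o/ and /u/, so it voices to [d]. /t/ is a voiceless stop between vowels /u/ and /u/, so it voices to [d]. /alunotunputuo/ → alunodunpuduo.
Rule 2 (post-nasal voicing): /p/ is a voiceless stop immediately after the nasal /n/, so it voices to [b]. /alunodunpuduo/ → alunodunbuduo.
Rule 3 (intervocalic spirantization): /d/ is a stop between vowels /o/ and /u/, so it spirantizes to the fricative [z]. /d/ is a stop between vowels /u/ and /u/, so it spirantizes to the fricative [z]. /alunodunbuduo/ → alunozunbuzuo.
Rule 4 (final vowel raising): /o/ is a mid vowel in word-final position, so it raises to [u]. /alunozunbuzuo/ → alunozunbuzuu.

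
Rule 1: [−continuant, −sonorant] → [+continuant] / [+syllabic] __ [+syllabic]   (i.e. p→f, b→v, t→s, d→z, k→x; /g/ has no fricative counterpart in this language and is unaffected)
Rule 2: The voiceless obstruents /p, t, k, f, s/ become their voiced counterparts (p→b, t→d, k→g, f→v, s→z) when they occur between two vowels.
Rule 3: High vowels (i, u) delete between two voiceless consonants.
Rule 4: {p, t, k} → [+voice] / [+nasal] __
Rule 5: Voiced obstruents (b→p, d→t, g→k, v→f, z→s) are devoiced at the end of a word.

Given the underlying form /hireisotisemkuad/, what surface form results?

Rule 1 (intervocalic spirantization): /t/ is a stop between vowels /o/ and /i/, so it spirantizes to the fricative [s]. /hireisotisemkuad/ → hireisosisemkuad.
Rule 2 (intervocalic voicing): /s/ is a voiceless obstruent between vowels /i/ and /o/, so it voices to [z]. /s/ is a voiceless obstruent between vowels /o/ and /i/, so it voices to [z]. /s/ is a voiceless obstruent between vowels /i/ and /e/, so it voices to [z]. /hireisosisemkuad/ → hireizozizemkuad.
Rule 3 (high vowel syncope): no segment meets the environment; /hireizozizemkuad/ is unchanged.
Rule 4 (post-nasal voicing): /k/ is a voiceless stop immediately after the nasal /m/, so it voices to [g]. /hireizozizemkuad/ → hireizozizemguad.
Rule 5 (final devoicing): /d/ is a voiced obstruent in word-final position, so it devoices to [t]. /hireizozizemguad/ → hireizozizemguat.

hireizozizemguat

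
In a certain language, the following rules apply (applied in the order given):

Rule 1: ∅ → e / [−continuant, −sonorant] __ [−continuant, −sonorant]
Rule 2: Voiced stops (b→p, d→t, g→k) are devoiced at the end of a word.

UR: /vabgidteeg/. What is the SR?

vabegideteek

Rule 1 (stop-cluster e-epenthesis): /b/ and /g/ form a stop–stop cluster, so [e] is inserted between them. /d/ and /t/ form a stop–stop cluster, so [e] is inserted between them. /vabgidteeg/ → vabegideteeg.
Rule 2 (final devoicing): /g/ is a voiced stop in word-final position, so it devoices to [k]. /vabegideteeg/ → vabegideteek.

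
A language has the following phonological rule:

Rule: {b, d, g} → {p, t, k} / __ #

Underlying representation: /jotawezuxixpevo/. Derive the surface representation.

jotawezuxixpevo

No segment of /jotawezuxixpevo/ meets the structural description of the rule, so the form surfaces unchanged.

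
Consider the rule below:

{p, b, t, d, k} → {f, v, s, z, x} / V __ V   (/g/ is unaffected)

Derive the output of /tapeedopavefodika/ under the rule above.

Scanning /tapeedopavefodika/: /t/ at position 1 is not in the conditioning environment; /p/ is a stop between vowels /a/ and /e/, so it spirantizes to the fricative [f]; /d/ is a stop between vowels /e/ and /o/, so it spirantizes to the fricative [z]; /p/ is a stop between vowels /o/ and /a/, so it spirantizes to the fricative [f]; /d/ is a stop between vowels /o/ and /i/, so it spirantizes to the fricative [z]; /k/ is a stop between vowels /i/ and /a/, so it spirantizes to the fricative [x].
Result: [tafeezofavefozixa].

tafeezofavefozixa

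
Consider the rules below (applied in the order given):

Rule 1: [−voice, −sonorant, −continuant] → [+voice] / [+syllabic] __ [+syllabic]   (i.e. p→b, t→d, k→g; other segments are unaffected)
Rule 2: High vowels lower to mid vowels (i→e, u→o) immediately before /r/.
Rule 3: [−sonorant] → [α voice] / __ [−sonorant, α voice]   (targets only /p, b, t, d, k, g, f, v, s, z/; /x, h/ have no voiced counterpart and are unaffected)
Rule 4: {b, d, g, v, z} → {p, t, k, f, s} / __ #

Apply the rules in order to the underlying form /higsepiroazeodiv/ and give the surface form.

Rule 1 (intervocalic voicing): /p/ is a voiceless stop between vowels /e/ and /i/, so it voices to [b]. /higsepiroazeodiv/ → higsebiroazeodiv.
Rule 2 (pre-rhotic lowering): /i/ is a high vowel immediately before /r/, so it lowers to [e]. /higsebiroazeodiv/ → higseberoazeodiv.
Rule 3 (regressive voicing assimilation): /g/ precedes the voiceless obstruent /s/, so it devoices to [k] by assimilation. /higseberoazeodiv/ → hikseberoazeodiv.
Rule 4 (final devoicing): /v/ is a voiced obstruent in word-final position, so it devoices to [f]. /hikseberoazeodiv/ → hikseberoazeodif.

hikseberoazeodif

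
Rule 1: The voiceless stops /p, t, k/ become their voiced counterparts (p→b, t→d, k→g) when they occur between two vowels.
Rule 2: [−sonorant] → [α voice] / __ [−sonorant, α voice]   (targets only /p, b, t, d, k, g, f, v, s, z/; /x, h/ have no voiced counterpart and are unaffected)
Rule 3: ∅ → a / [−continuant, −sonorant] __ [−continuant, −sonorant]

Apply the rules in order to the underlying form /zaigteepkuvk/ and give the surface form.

zaikateepakufk

Rule 1 (intervocalic voicing): no segment meets the environment; /zaigteepkuvk/ is unchanged.
Rule 2 (regressive voicing assimilation): /g/ precedes the voiceless obstruent /t/, so it devoices to [k] by assimilation. /v/ precedes the voiceless obstruent /k/, so it devoices to [f] by assimilation. /zaigteepkuvk/ → zaikteepkufk.
Rule 3 (stop-cluster a-epenthesis): /k/ and /t/ form a stop–stop cluster, so [a] is inserted between them. /p/ and /k/ form a stop–stop cluster, so [a] is inserted between them. /zaikteepkufk/ → zaikateepakufk.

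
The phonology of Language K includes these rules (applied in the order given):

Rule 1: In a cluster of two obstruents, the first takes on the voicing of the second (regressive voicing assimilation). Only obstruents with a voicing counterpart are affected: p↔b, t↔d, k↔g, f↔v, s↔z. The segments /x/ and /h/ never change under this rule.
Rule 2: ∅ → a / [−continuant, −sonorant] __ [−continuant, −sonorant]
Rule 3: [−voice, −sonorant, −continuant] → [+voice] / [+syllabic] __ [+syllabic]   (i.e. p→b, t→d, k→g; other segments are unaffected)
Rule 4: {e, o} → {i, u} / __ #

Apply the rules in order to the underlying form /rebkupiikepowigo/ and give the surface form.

rebagubiigebowigu

Rule 1 (regressive voicing assimilation): /b/ precedes the voiceless obstruent /k/, so it devoices to [p] by assimilation. /rebkupiikepowigo/ → repkupiikepowigo.
Rule 2 (stop-cluster a-epenthesis): /p/ and /k/ form a stop–stop cluster, so [a] is inserted between them. /repkupiikepowigo/ → repakupiikepowigo.
Rule 3 (intervocalic voicing): /p/ is a voiceless stop between vowels /e/ and /a/, so it voices to [b]. /k/ is a voiceless stop between vowels /a/ and /u/, so it voices to [g]. /p/ is a voiceless stop between vowels /u/ and /i/, so it voices to [b]. /k/ is a voiceless stop between vowels /i/ and /e/, so it voices to [g]. /p/ is a voiceless stop between vowels /e/ and /o/, so it voices to [b]. /repakupiikepowigo/ → rebagubiigebowigo.
Rule 4 (final vowel raising): /o/ is a mid vowel in word-final position, so it raises to [u]. /rebagubiigebowigo/ → rebagubiigebowigu.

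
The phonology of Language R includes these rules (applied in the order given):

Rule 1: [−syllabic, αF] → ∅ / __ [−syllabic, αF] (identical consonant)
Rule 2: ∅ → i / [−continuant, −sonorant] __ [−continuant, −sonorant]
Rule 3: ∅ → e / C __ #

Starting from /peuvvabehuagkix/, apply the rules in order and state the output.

Rule 1 (degemination): /vv/ is a geminate; the first /v/ deletes. /peuvvabehuagkix/ → peuvabehuagkix.
Rule 2 (stop-cluster i-epenthesis): /g/ and /k/ form a stop–stop cluster, so [i] is inserted between them. /peuvabehuagkix/ → peuvabehuagikix.
Rule 3 (final e-epenthesis): the form ends in the consonant /x/, so [e] is inserted word-finally. /peuvabehuagikix/ → peuvabehuagikixe.

peuvabehuagikixe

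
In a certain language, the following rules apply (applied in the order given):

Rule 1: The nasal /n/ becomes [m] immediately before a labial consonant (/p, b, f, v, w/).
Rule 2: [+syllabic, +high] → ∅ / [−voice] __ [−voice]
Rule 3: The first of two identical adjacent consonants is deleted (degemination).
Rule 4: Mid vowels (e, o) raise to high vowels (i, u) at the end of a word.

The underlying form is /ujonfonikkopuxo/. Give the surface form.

ujomfonikopxu

Rule 1 (nasal place assimilation): /n/ precedes the labial consonant /f/, so it assimilates in place to [m]. /ujonfonikkopuxo/ → ujomfonikkopuxo.
Rule 2 (high vowel syncope): /u/ is a high vowel flanked by voiceless consonants /p/ and /x/, so it deletes. /ujomfonikkopuxo/ → ujomfonikkopxo.
Rule 3 (degemination): /kk/ is a geminate; the first /k/ deletes. /ujomfonikkopxo/ → ujomfonikopxo.
Rule 4 (final vowel raising): /o/ is a mid vowel in word-final position, so it raises to [u]. /ujomfonikopxo/ → ujomfonikopxu.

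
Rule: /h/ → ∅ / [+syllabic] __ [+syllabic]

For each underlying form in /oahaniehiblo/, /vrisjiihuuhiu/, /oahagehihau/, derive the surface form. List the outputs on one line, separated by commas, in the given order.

oaanieiblo, vrisjiiuuiu, oaageiau

/oahaniehiblo/: /h/ occurs between vowels /a/ and /a/, so it deletes. /h/ occurs between vowels /e/ and /i/, so it deletes. → [oaanieiblo].
/vrisjiihuuhiu/: /h/ occurs between vowels /i/ and /u/, so it deletes. /h/ occurs between vowels /u/ and /i/, so it deletes. → [vrisjiiuuiu].
/oahagehihau/: /h/ occurs between vowels /a/ and /a/, so it deletes. /h/ occurs between vowels /e/ and /i/, so it deletes. /h/ occurs between vowels /i/ and /a/, so it deletes. → [oaageiau].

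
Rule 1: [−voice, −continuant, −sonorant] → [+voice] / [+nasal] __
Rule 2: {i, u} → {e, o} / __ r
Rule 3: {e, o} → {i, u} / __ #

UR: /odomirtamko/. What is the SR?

odomertamgu

Rule 1 (post-nasal voicing): /k/ is a voiceless stop immediately after the nasal /m/, so it voices to [g]. /odomirtamko/ → odomirtamgo.
Rule 2 (pre-rhotic lowering): /i/ is a high vowel immediately before /r/, so it lowers to [e]. /odomirtamgo/ → odomertamgo.
Rule 3 (final vowel raising): /o/ is a mid vowel in word-final position, so it raises to [u]. /odomertamgo/ → odomertamgu.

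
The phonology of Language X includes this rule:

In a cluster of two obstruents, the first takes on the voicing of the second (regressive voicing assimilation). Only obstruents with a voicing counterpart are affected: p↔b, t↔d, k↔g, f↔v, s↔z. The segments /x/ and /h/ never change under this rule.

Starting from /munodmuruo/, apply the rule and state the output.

No segment of /munodmuruo/ meets the structural description of the rule, so the form surfaces unchanged.

munodmuruo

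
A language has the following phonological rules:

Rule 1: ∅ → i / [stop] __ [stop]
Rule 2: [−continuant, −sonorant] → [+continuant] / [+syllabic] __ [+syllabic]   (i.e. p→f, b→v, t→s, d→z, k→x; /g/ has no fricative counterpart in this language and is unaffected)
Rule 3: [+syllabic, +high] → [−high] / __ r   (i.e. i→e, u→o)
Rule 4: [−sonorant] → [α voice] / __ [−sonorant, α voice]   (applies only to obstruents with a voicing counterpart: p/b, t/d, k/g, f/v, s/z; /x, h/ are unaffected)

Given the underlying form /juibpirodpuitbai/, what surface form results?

juiviferozifuisivai

Rule 1 (stop-cluster i-epenthesis): /b/ and /p/ form a stop–stop cluster, so [i] is inserted between them. /d/ and /p/ form a stop–stop cluster, so [i] is inserted between them. /t/ and /b/ form a stop–stop cluster, so [i] is inserted between them. /juibpirodpuitbai/ → juibipirodipuitibai.
Rule 2 (intervocalic spirantization): /b/ is a stop between vowels /i/ and /i/, so it spirantizes to the fricative [v]. /p/ is a stop between vowels /i/ and /i/, so it spirantizes to the fricative [f]. /d/ is a stop between vowels /o/ and /i/, so it spirantizes to the fricative [z]. /p/ is a stop between vowels /i/ and /u/, so it spirantizes to the fricative [f]. /t/ is a stop between vowels /i/ and /i/, so it spirantizes to the fricative [s]. /b/ is a stop between vowels /i/ and /a/, so it spirantizes to the fricative [v]. /juibipirodipuitibai/ → juivifirozifuisivai.
Rule 3 (pre-rhotic lowering): /i/ is a high vowel immediately before /r/, so it lowers to [e]. /juivifirozifuisivai/ → juiviferozifuisivai.
Rule 4 (regressive voicing assimilation): no segment meets the environment; /juiviferozifuisivai/ is unchanged.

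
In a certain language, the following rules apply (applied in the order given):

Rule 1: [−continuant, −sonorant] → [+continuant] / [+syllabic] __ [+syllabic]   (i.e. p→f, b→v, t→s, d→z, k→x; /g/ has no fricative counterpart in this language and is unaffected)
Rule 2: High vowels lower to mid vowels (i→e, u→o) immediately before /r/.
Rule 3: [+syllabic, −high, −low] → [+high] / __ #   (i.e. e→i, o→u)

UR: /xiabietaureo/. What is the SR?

xiaviesaoreu

Rule 1 (intervocalic spirantization): /b/ is a stop between vowels /a/ and /i/, so it spirantizes to the fricative [v]. /t/ is a stop between vowels /e/ and /a/, so it spirantizes to the fricative [s]. /xiabietaureo/ → xiaviesaureo.
Rule 2 (pre-rhotic lowering): /u/ is a high vowel immediately before /r/, so it lowers to [o]. /xiaviesaureo/ → xiaviesaoreo.
Rule 3 (final vowel raising): /o/ is a mid vowel in word-final position, so it raises to [u]. /xiaviesaoreo/ → xiaviesaoreu.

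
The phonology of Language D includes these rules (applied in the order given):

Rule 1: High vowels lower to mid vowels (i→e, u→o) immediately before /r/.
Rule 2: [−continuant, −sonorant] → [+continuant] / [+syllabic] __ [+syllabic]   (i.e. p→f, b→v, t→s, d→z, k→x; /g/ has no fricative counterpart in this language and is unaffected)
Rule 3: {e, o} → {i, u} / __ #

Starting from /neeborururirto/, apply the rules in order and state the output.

neevorororertu

Rule 1 (pre-rhotic lowering): /u/ is a high vowel immediately before /r/, so it lowers to [o]. /u/ is a high vowel immediately before /r/, so it lowers to [o]. /i/ is a high vowel immediately before /r/, so it lowers to [e]. /neeborururirto/ → neeborororerto.
Rule 2 (intervocalic spirantization): /b/ is a stop between vowels /e/ and /o/, so it spirantizes to the fricative [v]. /neeborororerto/ → neevorororerto.
Rule 3 (final vowel raising): /o/ is a mid vowel in word-final position, so it raises to [u]. /neevorororerto/ → neevorororertu.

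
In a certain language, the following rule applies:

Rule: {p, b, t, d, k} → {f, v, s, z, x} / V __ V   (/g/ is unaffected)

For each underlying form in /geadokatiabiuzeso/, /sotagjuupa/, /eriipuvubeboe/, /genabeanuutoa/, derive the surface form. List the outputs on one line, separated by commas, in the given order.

/geadokatiabiuzeso/: /d/ is a stop between vowels /a/ and /o/, so it spirantizes to the fricative [z]. /k/ is a stop between vowels /o/ and /a/, so it spirantizes to the fricative [x]. /t/ is a stop between vowels /a/ and /i/, so it spirantizes to the fricative [s]. /b/ is a stop between vowels /a/ and /i/, so it spirantizes to the fricative [v]. → [geazoxasiaviuzeso].
/sotagjuupa/: /t/ is a stop between vowels /o/ and /a/, so it spirantizes to the fricative [s]. /p/ is a stop between vowels /u/ and /a/, so it spirantizes to the fricative [f]. → [sosagjuufa].
/eriipuvubeboe/: /p/ is a stop between vowels /i/ and /u/, so it spirantizes to the fricative [f]. /b/ is a stop between vowels /u/ and /e/, so it spirantizes to the fricative [v]. /b/ is a stop between vowels /e/ and /o/, so it spirantizes to the fricative [v]. → [eriifuvuvevoe].
/genabeanuutoa/: /b/ is a stop between vowels /a/ and /e/, so it spirantizes to the fricative [v]. /t/ is a stop between vowels /u/ and /o/, so it spirantizes to the fricative [s]. → [genaveanuusoa].

geazoxasiaviuzeso, sosagjuufa, eriifuvuvevoe, genaveanuusoa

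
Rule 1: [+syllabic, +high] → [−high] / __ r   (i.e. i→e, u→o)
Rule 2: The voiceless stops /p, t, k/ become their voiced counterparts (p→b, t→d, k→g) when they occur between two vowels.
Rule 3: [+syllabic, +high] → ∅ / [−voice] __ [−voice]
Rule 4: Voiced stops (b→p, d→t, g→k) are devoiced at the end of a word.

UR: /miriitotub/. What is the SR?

Rule 1 (pre-rhotic lowering): /i/ is a high vowel immediately before /r/, so it lowers to [e]. /miriitotub/ → meriitotub.
Rule 2 (intervocalic voicing): /t/ is a voiceless stop between vowels /i/ and /o/, so it voices to [d]. /t/ is a voiceless stop between vowels /o/ and /u/, so it voices to [d]. /meriitotub/ → meriidodub.
Rule 3 (high vowel syncope): no segment meets the environment; /meriidodub/ is unchanged.
Rule 4 (final devoicing): /b/ is a voiced stop in word-final position, so it devoices to [p]. /meriidodub/ → meriidodup.

meriidodup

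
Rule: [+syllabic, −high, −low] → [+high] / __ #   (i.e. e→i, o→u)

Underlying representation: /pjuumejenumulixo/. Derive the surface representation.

Scanning /pjuumejenumulixo/: /e/ at position 6 is not in the conditioning environment; /e/ at position 8 is not in the conditioning environment; /o/ is a mid vowel in word-final position, so it raises to [u].
Result: [pjuumejenumulixu].

pjuumejenumulixu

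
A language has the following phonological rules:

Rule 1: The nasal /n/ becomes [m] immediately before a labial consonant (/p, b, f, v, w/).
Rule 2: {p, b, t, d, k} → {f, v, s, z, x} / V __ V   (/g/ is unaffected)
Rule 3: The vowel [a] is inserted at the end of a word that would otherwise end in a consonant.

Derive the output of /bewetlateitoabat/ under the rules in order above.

bewetlaseisoavata

Rule 1 (nasal place assimilation): no segment meets the environment; /bewetlateitoabat/ is unchanged.
Rule 2 (intervocalic spirantization): /t/ is a stop between vowels /a/ and /e/, so it spirantizes to the fricative [s]. /t/ is a stop between vowels /i/ and /o/, so it spirantizes to the fricative [s]. /b/ is a stop between vowels /a/ and /a/, so it spirantizes to the fricative [v]. /bewetlateitoabat/ → bewetlaseisoavat.
Rule 3 (final a-epenthesis): the form ends in the consonant /t/, so [a] is inserted word-finally. /bewetlaseisoavat/ → bewetlaseisoavata.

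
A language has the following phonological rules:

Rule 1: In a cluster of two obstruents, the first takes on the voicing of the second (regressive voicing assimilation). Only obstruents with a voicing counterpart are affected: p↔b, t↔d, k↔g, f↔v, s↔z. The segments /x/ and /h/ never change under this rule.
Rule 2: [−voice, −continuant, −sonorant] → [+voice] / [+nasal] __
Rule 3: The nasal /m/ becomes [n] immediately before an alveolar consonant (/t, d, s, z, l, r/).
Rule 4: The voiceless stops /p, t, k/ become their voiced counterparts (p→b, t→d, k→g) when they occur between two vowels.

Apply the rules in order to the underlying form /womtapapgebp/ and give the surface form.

Rule 1 (regressive voicing assimilation): /p/ precedes the voiced obstruent /g/, so it voices to [b] by assimilation. /b/ precedes the voiceless obstruent /p/, so it devoices to [p] by assimilation. /womtapapgebp/ → womtapabgepp.
Rule 2 (post-nasal voicing): /t/ is a voiceless stop immediately after the nasal /m/, so it voices to [d]. /womtapabgepp/ → womdapabgepp.
Rule 3 (nasal place assimilation): /m/ precedes the alveolar consonant /d/, so it assimilates in place to [n]. /womdapabgepp/ → wondapabgepp.
Rule 4 (intervocalic voicing): /p/ is a voiceless stop between vowels /a/ and /a/, so it voices to [b]. /wondapabgepp/ → wondababgepp.

wondababgepp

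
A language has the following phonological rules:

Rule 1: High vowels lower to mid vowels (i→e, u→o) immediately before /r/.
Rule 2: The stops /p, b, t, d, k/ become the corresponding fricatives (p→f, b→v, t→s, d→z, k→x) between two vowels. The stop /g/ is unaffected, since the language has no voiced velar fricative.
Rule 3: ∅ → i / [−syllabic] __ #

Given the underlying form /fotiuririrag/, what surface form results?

Rule 1 (pre-rhotic lowering): /u/ is a high vowel immediately before /r/, so it lowers to [o]. /i/ is a high vowel immediately before /r/, so it lowers to [e]. /i/ is a high vowel immediately before /r/, so it lowers to [e]. /fotiuririrag/ → fotiorererag.
Rule 2 (intervocalic spirantization): /t/ is a stop between vowels /o/ and /i/, so it spirantizes to the fricative [s]. /fotiorererag/ → fosiorererag.
Rule 3 (final i-epenthesis): the form ends in the consonant /g/, so [i] is inserted word-finally. /fosiorererag/ → fosiorereragi.

fosiorereragi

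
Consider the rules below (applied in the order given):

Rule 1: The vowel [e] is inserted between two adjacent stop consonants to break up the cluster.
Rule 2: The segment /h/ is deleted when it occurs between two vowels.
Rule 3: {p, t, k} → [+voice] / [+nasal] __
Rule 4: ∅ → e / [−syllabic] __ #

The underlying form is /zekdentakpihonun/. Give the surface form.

Rule 1 (stop-cluster e-epenthesis): /k/ and /d/ form a stop–stop cluster, so [e] is inserted between them. /k/ and /p/ form a stop–stop cluster, so [e] is inserted between them. /zekdentakpihonun/ → zekedentakepihonun.
Rule 2 (intervocalic h-deletion): /h/ occurs between vowels /i/ and /o/, so it deletes. /zekedentakepihonun/ → zekedentakepionun.
Rule 3 (post-nasal voicing): /t/ is a voiceless stop immediately after the nasal /n/, so it voices to [d]. /zekedentakepionun/ → zekedendakepionun.
Rule 4 (final e-epenthesis): the form ends in the consonant /n/, so [e] is inserted word-finally. /zekedendakepionun/ → zekedendakepionune.

zekedendakepionune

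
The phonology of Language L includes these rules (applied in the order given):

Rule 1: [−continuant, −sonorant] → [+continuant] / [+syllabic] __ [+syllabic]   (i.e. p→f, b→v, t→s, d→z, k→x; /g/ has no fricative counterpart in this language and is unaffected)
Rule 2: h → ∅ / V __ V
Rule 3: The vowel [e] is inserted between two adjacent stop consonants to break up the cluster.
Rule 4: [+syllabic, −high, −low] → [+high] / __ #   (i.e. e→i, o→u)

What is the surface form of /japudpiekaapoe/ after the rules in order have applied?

jafudepiexaafoi

Rule 1 (intervocalic spirantization): /p/ is a stop between vowels /a/ and /u/, so it spirantizes to the fricative [f]. /k/ is a stop between vowels /e/ and /a/, so it spirantizes to the fricative [x]. /p/ is a stop between vowels /a/ and /o/, so it spirantizes to the fricative [f]. /japudpiekaapoe/ → jafudpiexaafoe.
Rule 2 (intervocalic h-deletion): no segment meets the environment; /jafudpiexaafoe/ is unchanged.
Rule 3 (stop-cluster e-epenthesis): /d/ and /p/ form a stop–stop cluster, so [e] is inserted between them. /jafudpiexaafoe/ → jafudepiexaafoe.
Rule 4 (final vowel raising): /e/ is a mid vowel in word-final position, so it raises to [i]. /jafudepiexaafoe/ → jafudepiexaafoi.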